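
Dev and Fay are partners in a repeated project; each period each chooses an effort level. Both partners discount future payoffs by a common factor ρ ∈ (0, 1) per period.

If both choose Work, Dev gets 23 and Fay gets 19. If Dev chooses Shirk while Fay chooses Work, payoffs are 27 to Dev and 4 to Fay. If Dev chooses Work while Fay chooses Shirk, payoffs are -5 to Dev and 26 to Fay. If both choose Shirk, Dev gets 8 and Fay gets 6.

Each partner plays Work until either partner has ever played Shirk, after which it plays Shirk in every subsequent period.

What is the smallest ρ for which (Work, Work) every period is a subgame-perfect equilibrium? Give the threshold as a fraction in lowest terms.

Dev's threshold: (27−23)/(27−8) = 4/19.
Fay's threshold: (26−19)/(26−6) = 7/20.
4/19 < 7/20, so Fay binds and ρ* = 7/20.

7/20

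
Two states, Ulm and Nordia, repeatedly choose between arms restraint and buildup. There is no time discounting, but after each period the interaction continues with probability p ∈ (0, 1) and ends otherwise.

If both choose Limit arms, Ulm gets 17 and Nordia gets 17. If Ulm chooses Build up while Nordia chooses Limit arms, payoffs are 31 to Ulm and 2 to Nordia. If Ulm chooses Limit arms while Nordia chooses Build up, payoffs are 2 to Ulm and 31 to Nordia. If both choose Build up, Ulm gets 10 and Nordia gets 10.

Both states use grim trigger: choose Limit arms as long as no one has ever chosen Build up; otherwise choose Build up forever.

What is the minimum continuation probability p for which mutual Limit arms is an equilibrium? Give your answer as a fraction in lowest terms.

Expected cooperation value is 17 + p·17 + p²·17 + … = 17/(1−p); deviation gives 31 + p·10/(1−p).
17 ≥ 31(1−p) + 10p ⇒ 21p ≥ 14 ⇒ p ≥ 14/21 = 2/3.

2/3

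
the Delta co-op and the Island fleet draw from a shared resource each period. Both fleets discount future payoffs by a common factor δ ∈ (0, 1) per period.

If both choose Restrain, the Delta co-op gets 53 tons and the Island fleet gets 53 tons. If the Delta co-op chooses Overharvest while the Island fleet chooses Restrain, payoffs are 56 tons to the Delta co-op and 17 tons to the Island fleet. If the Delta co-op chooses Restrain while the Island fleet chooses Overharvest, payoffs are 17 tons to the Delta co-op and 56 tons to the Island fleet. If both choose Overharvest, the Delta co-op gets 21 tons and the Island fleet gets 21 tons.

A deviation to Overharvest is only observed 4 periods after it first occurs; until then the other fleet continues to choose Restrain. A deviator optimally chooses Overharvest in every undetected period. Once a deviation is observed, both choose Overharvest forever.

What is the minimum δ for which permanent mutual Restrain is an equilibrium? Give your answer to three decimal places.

0.541

Deviating for the 4 undetected periods gains 56−53 = 3 per period over cooperation, then loses 53−21 = 32 per period forever once punishment starts.
Gain: 3(1 + δ + … + δ^3); loss: 32·δ^4/(1−δ).
No profitable deviation ⇔ 3(1−δ^4) ≤ 32·δ^4, i.e. δ^4 ≥ 3/(3+32) = 3/35.
Hence δ ≥ (3/35)^(1/4) ≈ 0.541.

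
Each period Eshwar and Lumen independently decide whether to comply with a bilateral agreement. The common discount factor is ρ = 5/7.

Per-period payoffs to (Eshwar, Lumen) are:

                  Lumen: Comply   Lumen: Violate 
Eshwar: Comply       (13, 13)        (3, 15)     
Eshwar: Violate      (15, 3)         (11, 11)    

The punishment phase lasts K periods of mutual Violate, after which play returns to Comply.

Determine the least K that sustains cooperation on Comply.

Need Σ_{k=1}^{K} ρ^k ≥ (15−13)/(13−11) = 1.0000 at ρ = 5/7.
At K = 1 the sum is 0.7143 < 1.0000; at K = 2 it is 1.2245 ≥ 1.0000.
So the minimum punishment length is K = 2.

2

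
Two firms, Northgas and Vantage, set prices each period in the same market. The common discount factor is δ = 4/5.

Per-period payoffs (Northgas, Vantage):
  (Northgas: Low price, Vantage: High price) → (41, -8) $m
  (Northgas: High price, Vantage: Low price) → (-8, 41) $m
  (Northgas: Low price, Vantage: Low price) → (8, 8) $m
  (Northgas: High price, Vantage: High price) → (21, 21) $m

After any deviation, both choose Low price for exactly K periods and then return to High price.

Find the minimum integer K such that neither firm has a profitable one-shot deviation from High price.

Need Σ_{k=1}^{K} δ^k ≥ (41−21)/(21−8) = 1.5385 at δ = 4/5.
At K = 2 the sum is 1.4400 < 1.5385; at K = 3 it is 1.9520 ≥ 1.5385.
So the minimum punishment length is K = 3.

3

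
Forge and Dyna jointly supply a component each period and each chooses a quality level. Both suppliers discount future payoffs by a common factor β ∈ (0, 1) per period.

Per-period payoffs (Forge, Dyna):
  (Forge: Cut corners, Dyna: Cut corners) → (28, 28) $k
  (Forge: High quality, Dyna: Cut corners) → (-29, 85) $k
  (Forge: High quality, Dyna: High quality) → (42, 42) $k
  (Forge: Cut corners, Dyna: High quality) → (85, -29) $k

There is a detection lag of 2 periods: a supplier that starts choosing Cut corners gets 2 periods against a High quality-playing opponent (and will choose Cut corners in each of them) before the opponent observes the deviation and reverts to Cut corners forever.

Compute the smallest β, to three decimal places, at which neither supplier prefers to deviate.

0.869

Deviating for the 2 undetected periods gains 85−42 = 43 per period over cooperation, then loses 42−28 = 14 per period forever once punishment starts.
Gain: 43(1 + β + … + β^1); loss: 14·β^2/(1−β).
No profitable deviation ⇔ 43(1−β^2) ≤ 14·β^2, i.e. β^2 ≥ 43/(43+14) = 43/57.
Hence β ≥ (43/57)^(1/2) ≈ 0.869.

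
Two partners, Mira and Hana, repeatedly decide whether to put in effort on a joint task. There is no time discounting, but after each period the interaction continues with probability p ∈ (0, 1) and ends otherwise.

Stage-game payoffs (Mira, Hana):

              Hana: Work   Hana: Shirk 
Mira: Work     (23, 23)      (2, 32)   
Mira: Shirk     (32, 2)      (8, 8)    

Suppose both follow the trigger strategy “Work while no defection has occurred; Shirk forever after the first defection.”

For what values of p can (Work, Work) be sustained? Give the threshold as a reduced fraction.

Expected cooperation value is 23 + p·23 + p²·23 + … = 23/(1−p); deviation gives 32 + p·8/(1−p).
23 ≥ 32(1−p) + 8p ⇒ 24p ≥ 9 ⇒ p ≥ 9/24 = 3/8.

3/8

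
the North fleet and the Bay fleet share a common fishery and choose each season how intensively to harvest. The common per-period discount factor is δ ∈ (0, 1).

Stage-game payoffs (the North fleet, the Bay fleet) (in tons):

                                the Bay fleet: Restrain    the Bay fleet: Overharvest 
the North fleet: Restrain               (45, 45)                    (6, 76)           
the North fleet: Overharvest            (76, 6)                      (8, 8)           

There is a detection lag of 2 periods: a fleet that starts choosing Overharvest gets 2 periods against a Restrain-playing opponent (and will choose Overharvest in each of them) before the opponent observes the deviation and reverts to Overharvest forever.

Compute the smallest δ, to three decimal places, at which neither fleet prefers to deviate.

0.675

A deviator earns 76 for 2 periods, then 8 forever; cooperating earns 45 forever. Multiplying the IC by (1−δ):
45 ≥ 76(1−δ^2) + 8δ^2, so 68·δ^2 ≥ 31 and δ^2 ≥ 31/68.
δ ≥ (31/68)^(1/2) ≈ 0.675.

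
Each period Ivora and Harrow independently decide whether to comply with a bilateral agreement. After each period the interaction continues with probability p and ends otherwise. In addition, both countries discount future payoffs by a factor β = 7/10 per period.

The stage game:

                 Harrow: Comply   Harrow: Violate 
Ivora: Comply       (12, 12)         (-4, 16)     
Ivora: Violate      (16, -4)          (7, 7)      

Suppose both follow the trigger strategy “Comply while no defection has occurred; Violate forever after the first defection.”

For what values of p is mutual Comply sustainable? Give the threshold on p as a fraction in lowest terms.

40/63

Expected continuation weight on next period's payoff is β·p = 7/10·p, which plays the role of the discount factor.
Cooperation requires 7/10·p ≥ (16−12)/(16−7) = 4/9, hence p ≥ 40/63.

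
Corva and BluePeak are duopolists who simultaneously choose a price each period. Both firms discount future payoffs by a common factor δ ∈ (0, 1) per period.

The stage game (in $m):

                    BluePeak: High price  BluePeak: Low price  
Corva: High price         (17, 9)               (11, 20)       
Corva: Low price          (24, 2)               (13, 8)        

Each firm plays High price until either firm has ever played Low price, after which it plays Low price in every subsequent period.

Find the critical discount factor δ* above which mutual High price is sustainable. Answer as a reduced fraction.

Corva's threshold: (24−17)/(24−13) = 7/11.
BluePeak's threshold: (20−9)/(20−8) = 11/12.
7/11 < 11/12, so BluePeak binds and δ* = 11/12.

11/12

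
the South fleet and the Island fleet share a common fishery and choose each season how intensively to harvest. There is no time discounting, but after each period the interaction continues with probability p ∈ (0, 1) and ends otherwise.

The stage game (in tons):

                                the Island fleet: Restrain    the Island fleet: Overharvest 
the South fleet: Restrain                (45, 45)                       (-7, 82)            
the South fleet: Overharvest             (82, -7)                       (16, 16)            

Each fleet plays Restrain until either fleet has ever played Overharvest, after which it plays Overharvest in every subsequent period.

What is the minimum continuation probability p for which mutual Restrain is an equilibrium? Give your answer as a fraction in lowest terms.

Expected cooperation value is 45 + p·45 + p²·45 + … = 45/(1−p); deviation gives 82 + p·16/(1−p).
45 ≥ 82(1−p) + 16p ⇒ 66p ≥ 37 ⇒ p ≥ 37/66.

37/66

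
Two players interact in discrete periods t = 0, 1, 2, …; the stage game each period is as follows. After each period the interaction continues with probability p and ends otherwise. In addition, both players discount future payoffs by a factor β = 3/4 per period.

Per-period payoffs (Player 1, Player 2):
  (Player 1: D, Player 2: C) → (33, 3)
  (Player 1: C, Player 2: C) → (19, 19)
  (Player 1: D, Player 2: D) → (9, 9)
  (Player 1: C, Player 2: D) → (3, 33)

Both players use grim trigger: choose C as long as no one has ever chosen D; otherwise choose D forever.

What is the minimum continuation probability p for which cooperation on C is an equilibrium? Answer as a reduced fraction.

With continuation probability p and discount β, the effective per-period discount factor is βp.
Grim-trigger IC: βp ≥ (33−19)/(33−9) = 7/12.
So p ≥ (7/12)/(3/4) = 7/9.

7/9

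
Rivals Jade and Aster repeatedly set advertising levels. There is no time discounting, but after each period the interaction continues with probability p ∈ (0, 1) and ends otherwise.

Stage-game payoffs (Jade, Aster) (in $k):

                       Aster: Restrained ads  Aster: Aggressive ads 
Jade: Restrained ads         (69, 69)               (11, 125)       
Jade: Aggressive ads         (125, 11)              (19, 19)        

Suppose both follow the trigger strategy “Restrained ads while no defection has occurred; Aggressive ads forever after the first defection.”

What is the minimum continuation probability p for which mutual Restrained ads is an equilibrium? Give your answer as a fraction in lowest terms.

28/53

With no time discounting, the continuation probability p plays the role of the discount factor.
Grim-trigger IC: 69/(1−p) ≥ 125 + 19p/(1−p) ⇒ p ≥ (125−69)/(125−19) = 28/53.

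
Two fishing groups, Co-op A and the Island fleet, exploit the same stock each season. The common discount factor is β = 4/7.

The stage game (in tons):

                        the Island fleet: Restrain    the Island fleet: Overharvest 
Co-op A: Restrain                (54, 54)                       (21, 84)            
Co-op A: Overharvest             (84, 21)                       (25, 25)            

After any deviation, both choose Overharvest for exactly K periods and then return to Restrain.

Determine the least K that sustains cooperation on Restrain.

IC: β(1−β^K)/(1−β) ≥ (84−54)/(54−25) = 30/29.
With β = 4/7: need 1 − β^K ≥ 30/29·(1−4/7)/(4/7), i.e. β^K ≤ 0.2241.
Since (4/7)^2 = 0.3265 and (4/7)^3 = 0.1866, the smallest such K is 3.

3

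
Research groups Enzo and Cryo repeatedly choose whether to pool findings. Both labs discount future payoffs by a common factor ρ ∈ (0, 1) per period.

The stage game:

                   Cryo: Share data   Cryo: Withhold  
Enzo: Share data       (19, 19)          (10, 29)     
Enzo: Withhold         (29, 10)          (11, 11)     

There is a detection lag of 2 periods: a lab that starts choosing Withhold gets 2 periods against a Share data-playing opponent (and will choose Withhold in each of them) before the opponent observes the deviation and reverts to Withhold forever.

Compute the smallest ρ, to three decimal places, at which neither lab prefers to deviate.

A deviator earns 29 for 2 periods, then 11 forever; cooperating earns 19 forever. Multiplying the IC by (1−ρ):
19 ≥ 29(1−ρ^2) + 11ρ^2, so 18·ρ^2 ≥ 10 and ρ^2 ≥ 5/9.
ρ ≥ (5/9)^(1/2) ≈ 0.745.

0.745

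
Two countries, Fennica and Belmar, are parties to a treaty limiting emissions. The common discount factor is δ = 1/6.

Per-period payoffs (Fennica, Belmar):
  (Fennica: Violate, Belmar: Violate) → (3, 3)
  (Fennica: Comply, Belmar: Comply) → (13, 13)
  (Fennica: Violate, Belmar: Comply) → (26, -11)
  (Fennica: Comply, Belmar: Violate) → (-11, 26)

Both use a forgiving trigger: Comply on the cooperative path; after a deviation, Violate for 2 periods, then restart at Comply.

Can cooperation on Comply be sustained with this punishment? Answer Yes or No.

IC: δ+…+δ^2 ≥ (26−13)/(13−3) = 13/10.
At δ = 1/6: partial sum = 0.1944 < 1.3000. Cooperation not sustainable.

No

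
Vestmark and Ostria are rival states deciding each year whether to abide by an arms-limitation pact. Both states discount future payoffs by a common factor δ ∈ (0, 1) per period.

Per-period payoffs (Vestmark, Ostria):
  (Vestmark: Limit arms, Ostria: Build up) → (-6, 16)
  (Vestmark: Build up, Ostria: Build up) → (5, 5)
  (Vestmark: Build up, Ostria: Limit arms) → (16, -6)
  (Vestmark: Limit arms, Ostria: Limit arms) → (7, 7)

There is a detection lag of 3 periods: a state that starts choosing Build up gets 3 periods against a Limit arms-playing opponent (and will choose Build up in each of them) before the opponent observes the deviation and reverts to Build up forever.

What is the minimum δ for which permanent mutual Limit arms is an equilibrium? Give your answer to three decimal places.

Deviating for the 3 undetected periods gains 16−7 = 9 per period over cooperation, then loses 7−5 = 2 per period forever once punishment starts.
Gain: 9(1 + δ + … + δ^2); loss: 2·δ^3/(1−δ).
No profitable deviation ⇔ 9(1−δ^3) ≤ 2·δ^3, i.e. δ^3 ≥ 9/(9+2) = 9/11.
Hence δ ≥ (9/11)^(1/3) ≈ 0.935.

0.935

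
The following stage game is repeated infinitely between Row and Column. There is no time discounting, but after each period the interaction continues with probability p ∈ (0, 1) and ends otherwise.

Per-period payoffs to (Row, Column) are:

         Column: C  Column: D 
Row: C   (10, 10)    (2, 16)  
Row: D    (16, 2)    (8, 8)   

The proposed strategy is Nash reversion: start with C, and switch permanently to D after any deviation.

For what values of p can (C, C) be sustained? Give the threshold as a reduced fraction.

With no time discounting, the continuation probability p plays the role of the discount factor.
Grim-trigger IC: 10/(1−p) ≥ 16 + 8p/(1−p) ⇒ p ≥ (16−10)/(16−8) = 3/4.

3/4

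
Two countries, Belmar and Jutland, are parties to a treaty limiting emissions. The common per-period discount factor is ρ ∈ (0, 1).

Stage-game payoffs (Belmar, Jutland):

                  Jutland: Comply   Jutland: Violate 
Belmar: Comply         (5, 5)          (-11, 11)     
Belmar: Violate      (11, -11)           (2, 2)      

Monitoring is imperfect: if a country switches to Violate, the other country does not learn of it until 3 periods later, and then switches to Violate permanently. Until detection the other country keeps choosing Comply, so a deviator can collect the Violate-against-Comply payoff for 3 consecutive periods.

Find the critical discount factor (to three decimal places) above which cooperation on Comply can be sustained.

Deviating for the 3 undetected periods gains 11−5 = 6 per period over cooperation, then loses 5−2 = 3 per period forever once punishment starts.
Gain: 6(1 + ρ + … + ρ^2); loss: 3·ρ^3/(1−ρ).
No profitable deviation ⇔ 6(1−ρ^3) ≤ 3·ρ^3, i.e. ρ^3 ≥ 6/(6+3) = 2/3.
Hence ρ ≥ (2/3)^(1/3) ≈ 0.874.

0.874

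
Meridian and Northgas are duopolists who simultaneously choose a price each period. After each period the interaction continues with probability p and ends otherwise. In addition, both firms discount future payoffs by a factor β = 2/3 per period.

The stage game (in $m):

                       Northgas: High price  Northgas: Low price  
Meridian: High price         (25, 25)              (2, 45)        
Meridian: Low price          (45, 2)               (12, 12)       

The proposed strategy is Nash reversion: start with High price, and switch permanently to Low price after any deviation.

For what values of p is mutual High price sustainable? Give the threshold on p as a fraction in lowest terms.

With continuation probability p and discount β, the effective per-period discount factor is βp.
Grim-trigger IC: βp ≥ (45−25)/(45−12) = 20/33.
So p ≥ (20/33)/(2/3) = 10/11.

10/11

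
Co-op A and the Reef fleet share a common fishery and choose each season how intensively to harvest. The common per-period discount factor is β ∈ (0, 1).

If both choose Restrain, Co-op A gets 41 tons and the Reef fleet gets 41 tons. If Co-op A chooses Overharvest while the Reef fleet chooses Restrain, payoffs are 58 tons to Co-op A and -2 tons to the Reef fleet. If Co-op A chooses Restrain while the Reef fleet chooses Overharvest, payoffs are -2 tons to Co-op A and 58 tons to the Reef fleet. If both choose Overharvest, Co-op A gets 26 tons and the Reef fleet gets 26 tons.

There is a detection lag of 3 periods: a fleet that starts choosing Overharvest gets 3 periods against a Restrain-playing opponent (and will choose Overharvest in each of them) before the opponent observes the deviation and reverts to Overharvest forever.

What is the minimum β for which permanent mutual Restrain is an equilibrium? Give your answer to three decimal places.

The best deviation is to choose Overharvest for all 3 undetected periods, earning 58 each, then 26 forever once detected.
Deviation value: 58(1−β^3)/(1−β) + 26β^3/(1−β); cooperation value: 41/(1−β).
IC: 41 ≥ 58(1−β^3) + 26β^3 = 58 − 32β^3.
So β^3 ≥ 17/32, giving β ≥ (17/32)^(1/3) ≈ 0.810.

0.810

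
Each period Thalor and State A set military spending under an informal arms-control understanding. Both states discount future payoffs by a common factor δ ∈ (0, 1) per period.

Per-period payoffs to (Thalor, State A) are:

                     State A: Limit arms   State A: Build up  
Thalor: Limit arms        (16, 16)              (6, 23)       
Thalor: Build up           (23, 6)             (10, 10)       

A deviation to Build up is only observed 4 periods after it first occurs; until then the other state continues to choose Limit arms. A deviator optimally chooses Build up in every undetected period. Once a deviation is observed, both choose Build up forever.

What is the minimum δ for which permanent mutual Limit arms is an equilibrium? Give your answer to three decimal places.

The best deviation is to choose Build up for all 4 undetected periods, earning 23 each, then 10 forever once detected.
Deviation value: 23(1−δ^4)/(1−δ) + 10δ^4/(1−δ); cooperation value: 16/(1−δ).
IC: 16 ≥ 23(1−δ^4) + 10δ^4 = 23 − 13δ^4.
So δ^4 ≥ 7/13, giving δ ≥ (7/13)^(1/4) ≈ 0.857.

0.857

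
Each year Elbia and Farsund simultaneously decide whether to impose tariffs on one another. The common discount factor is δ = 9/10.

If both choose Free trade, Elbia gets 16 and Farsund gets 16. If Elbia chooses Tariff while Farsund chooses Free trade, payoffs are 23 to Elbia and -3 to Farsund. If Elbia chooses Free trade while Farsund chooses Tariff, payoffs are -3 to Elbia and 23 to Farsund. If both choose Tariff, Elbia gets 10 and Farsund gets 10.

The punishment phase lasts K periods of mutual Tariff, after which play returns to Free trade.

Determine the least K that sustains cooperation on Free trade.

Need Σ_{k=1}^{K} δ^k ≥ (23−16)/(16−10) = 1.1667 at δ = 9/10.
At K = 1 the sum is 0.9000 < 1.1667; at K = 2 it is 1.7100 ≥ 1.1667.
So the minimum punishment length is K = 2.

2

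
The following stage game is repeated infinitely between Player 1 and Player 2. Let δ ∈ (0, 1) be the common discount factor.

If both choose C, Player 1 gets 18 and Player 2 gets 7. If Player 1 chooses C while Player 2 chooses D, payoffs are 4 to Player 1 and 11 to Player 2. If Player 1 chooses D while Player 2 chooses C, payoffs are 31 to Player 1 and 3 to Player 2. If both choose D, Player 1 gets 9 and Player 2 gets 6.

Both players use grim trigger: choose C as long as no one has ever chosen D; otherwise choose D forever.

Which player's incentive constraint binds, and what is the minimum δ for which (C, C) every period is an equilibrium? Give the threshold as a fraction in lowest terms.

For Player 1: deviation gain 31−18 = 13, per-period punishment loss 18−9 = 9. IC gives δ ≥ 13/22.
For Player 2: gain 4, loss 1 per period, so δ ≥ 4/5.
The tighter constraint is Player 2's, so cooperation needs δ ≥ 4/5.

Player 2; δ ≥ 4/5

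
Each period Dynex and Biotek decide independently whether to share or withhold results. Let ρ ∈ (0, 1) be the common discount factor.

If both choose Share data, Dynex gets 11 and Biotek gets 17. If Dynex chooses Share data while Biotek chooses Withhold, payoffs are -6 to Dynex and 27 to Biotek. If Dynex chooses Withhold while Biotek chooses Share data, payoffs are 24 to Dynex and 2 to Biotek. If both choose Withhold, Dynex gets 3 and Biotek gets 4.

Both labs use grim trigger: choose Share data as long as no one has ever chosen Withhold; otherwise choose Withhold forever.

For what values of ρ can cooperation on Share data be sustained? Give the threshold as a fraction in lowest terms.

Dynex's threshold: (24−11)/(24−3) = 13/21.
Biotek's threshold: (27−17)/(27−4) = 10/23.
13/21 > 10/23, so Dynex binds and ρ* = 13/21.

13/21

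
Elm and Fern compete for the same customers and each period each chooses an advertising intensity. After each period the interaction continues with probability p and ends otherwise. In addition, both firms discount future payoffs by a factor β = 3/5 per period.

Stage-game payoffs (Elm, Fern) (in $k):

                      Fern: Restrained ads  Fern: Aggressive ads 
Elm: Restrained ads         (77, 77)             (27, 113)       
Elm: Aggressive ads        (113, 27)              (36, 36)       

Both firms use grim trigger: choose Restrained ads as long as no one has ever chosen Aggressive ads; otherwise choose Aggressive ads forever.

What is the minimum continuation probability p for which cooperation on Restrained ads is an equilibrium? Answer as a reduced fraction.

60/77

With continuation probability p and discount β, the effective per-period discount factor is βp.
Grim-trigger IC: βp ≥ (113−77)/(113−36) = 36/77.
So p ≥ (36/77)/(3/5) = 60/77.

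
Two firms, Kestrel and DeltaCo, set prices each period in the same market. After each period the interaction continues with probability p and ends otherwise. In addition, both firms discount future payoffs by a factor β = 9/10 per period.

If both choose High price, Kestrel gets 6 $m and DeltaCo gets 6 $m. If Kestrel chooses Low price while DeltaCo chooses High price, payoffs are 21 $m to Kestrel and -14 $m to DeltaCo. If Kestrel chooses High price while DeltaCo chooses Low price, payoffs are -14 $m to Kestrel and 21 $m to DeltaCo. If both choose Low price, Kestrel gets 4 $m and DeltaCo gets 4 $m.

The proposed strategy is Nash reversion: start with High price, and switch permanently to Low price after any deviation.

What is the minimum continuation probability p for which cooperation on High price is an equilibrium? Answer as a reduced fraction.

Expected continuation weight on next period's payoff is β·p = 9/10·p, which plays the role of the discount factor.
Cooperation requires 9/10·p ≥ (21−6)/(21−4) = 15/17, hence p ≥ 50/51.

50/51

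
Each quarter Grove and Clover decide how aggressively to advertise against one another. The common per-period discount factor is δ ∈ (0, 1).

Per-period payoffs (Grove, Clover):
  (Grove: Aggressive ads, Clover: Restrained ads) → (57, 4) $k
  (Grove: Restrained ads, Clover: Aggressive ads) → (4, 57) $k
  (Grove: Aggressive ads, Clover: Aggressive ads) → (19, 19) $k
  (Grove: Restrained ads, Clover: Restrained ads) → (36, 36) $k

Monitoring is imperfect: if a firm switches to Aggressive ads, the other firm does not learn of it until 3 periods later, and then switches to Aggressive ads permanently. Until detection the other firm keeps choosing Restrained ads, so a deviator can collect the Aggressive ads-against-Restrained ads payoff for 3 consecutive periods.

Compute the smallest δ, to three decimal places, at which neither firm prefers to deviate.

Deviating for the 3 undetected periods gains 57−36 = 21 per period over cooperation, then loses 36−19 = 17 per period forever once punishment starts.
Gain: 21(1 + δ + … + δ^2); loss: 17·δ^3/(1−δ).
No profitable deviation ⇔ 21(1−δ^3) ≤ 17·δ^3, i.e. δ^3 ≥ 21/(21+17) = 21/38.
Hence δ ≥ (21/38)^(1/3) ≈ 0.821.

0.821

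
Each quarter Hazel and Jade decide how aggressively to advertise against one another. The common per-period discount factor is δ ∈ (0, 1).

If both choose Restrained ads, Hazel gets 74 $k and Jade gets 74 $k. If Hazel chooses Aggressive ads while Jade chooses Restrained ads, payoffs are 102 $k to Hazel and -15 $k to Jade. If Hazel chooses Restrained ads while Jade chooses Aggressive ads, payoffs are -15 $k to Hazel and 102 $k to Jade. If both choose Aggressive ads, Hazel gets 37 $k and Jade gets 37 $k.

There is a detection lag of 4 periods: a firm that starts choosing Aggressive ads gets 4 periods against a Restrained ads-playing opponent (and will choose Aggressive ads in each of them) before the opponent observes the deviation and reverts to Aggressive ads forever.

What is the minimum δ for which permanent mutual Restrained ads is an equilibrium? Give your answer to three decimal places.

0.810

The best deviation is to choose Aggressive ads for all 4 undetected periods, earning 102 each, then 37 forever once detected.
Deviation value: 102(1−δ^4)/(1−δ) + 37δ^4/(1−δ); cooperation value: 74/(1−δ).
IC: 74 ≥ 102(1−δ^4) + 37δ^4 = 102 − 65δ^4.
So δ^4 ≥ 28/65, giving δ ≥ (28/65)^(1/4) ≈ 0.810.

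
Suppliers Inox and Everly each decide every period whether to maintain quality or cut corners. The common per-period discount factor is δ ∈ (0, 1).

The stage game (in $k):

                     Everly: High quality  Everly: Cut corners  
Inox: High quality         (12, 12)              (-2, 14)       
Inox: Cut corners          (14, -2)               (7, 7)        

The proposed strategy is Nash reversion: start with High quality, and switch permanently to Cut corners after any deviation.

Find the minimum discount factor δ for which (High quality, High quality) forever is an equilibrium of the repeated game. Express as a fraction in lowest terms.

2/7

Under grim trigger the critical discount factor is (T−C)/(T−P) with T = 14, C = 12, P = 7.
δ* = (14−12)/(14−7) = 2/7.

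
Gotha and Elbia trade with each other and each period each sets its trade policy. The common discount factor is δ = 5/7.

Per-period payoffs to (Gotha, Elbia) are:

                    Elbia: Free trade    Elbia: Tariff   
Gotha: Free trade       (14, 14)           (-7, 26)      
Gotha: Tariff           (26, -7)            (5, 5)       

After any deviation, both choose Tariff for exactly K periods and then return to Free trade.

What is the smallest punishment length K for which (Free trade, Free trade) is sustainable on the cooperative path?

3

IC: δ(1−δ^K)/(1−δ) ≥ (26−14)/(14−5) = 4/3.
With δ = 5/7: need 1 − δ^K ≥ 4/3·(1−5/7)/(5/7), i.e. δ^K ≤ 0.4667.
Since (5/7)^2 = 0.5102 and (5/7)^3 = 0.3644, the smallest such K is 3.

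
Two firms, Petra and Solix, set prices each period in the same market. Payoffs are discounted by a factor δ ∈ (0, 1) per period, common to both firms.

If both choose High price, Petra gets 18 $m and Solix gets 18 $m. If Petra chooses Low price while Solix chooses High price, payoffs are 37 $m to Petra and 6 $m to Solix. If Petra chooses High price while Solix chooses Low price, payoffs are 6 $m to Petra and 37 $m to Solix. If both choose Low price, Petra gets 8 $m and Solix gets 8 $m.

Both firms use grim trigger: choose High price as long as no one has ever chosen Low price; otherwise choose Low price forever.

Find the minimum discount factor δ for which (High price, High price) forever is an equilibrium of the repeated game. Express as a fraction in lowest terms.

19/29

Under grim trigger the critical discount factor is (T−C)/(T−P) with T = 37, C = 18, P = 8.
δ* = (37−18)/(37−8) = 19/29.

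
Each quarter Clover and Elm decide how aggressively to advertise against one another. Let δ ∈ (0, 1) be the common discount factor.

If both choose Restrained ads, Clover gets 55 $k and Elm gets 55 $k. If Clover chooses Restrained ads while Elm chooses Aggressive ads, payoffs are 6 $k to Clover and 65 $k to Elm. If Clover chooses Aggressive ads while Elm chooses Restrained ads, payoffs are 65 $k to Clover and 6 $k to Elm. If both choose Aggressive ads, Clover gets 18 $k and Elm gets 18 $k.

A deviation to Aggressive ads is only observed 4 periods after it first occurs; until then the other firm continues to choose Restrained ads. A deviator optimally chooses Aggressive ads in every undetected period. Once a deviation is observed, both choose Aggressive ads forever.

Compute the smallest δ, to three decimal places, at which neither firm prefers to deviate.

0.679

A deviator earns 65 for 4 periods, then 18 forever; cooperating earns 55 forever. Multiplying the IC by (1−δ):
55 ≥ 65(1−δ^4) + 18δ^4, so 47·δ^4 ≥ 10 and δ^4 ≥ 10/47.
δ ≥ (10/47)^(1/4) ≈ 0.679.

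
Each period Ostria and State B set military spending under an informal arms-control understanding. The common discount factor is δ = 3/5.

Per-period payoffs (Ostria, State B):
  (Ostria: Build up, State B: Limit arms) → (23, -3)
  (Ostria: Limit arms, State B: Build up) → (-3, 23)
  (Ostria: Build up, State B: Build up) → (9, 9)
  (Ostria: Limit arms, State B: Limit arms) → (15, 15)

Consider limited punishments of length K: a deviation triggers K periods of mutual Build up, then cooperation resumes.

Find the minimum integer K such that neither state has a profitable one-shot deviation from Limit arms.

No profitable deviation requires (15−9)(δ+…+δ^K) ≥ 23−15, i.e. δ+…+δ^K ≥ 4/3 ≈ 1.3333.
With δ = 3/5, the partial sums are K=1: 0.6000, K=2: 0.9600, K=3: 1.1760, K=4: 1.3056, K=5: 1.3834.
K = 5 is the first length at which the sum reaches 1.3333.

5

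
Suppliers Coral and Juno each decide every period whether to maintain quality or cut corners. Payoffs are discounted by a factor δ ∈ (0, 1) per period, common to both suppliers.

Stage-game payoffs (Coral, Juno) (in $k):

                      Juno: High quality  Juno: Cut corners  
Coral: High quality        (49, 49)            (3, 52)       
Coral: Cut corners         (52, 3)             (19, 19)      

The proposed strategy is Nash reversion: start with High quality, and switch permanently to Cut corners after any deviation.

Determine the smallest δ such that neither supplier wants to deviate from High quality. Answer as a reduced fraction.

1/11

49/(1−δ) ≥ 52 + 19δ/(1−δ)
49 ≥ 52 − 33δ
δ ≥ 3/33 = 1/11.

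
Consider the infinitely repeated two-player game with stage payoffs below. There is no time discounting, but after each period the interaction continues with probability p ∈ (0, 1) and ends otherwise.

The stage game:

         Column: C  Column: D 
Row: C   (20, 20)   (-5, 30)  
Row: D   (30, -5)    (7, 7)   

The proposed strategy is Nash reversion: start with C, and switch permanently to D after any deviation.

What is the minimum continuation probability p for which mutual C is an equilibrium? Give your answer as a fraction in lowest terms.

With no time discounting, the continuation probability p plays the role of the discount factor.
Grim-trigger IC: 20/(1−p) ≥ 30 + 7p/(1−p) ⇒ p ≥ (30−20)/(30−7) = 10/23.

10/23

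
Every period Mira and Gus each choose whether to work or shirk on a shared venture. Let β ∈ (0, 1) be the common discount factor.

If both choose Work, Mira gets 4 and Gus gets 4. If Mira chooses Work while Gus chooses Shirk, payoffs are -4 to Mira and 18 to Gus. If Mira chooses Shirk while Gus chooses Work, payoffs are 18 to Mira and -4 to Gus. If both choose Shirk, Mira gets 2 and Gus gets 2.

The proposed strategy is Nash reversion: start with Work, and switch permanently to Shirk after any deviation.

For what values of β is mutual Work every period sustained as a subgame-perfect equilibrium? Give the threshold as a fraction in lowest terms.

Under grim trigger the critical discount factor is (T−C)/(T−P) with T = 18, C = 4, P = 2.
β* = (18−4)/(18−2) = 14/16 = 7/8.

7/8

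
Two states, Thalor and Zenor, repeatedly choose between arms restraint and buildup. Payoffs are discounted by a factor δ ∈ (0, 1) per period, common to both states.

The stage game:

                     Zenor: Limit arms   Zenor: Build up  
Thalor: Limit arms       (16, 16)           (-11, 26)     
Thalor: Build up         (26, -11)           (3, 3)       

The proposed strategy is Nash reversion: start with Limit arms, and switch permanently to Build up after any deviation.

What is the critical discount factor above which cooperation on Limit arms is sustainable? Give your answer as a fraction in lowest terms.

Cooperation forever yields 16 each period: 16/(1−δ).
Deviating yields 26 once, then 3 forever: 26 + 3δ/(1−δ).
No profitable deviation requires 16/(1−δ) ≥ 26 + 3δ/(1−δ).
Multiplying by (1−δ): 16 ≥ 26(1−δ) + 3δ = 26 − 23δ.
So 23δ ≥ 10, i.e. δ ≥ 10/23.

10/23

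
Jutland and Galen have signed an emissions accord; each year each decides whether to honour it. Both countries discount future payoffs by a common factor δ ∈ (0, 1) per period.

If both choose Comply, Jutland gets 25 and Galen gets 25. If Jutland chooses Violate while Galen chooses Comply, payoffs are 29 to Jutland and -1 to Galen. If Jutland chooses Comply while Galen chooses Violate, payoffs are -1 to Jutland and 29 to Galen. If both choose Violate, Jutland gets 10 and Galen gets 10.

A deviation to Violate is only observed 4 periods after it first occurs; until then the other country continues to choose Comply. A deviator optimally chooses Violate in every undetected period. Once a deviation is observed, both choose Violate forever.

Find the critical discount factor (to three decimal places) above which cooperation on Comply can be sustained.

The best deviation is to choose Violate for all 4 undetected periods, earning 29 each, then 10 forever once detected.
Deviation value: 29(1−δ^4)/(1−δ) + 10δ^4/(1−δ); cooperation value: 25/(1−δ).
IC: 25 ≥ 29(1−δ^4) + 10δ^4 = 29 − 19δ^4.
So δ^4 ≥ 4/19, giving δ ≥ (4/19)^(1/4) ≈ 0.677.

0.677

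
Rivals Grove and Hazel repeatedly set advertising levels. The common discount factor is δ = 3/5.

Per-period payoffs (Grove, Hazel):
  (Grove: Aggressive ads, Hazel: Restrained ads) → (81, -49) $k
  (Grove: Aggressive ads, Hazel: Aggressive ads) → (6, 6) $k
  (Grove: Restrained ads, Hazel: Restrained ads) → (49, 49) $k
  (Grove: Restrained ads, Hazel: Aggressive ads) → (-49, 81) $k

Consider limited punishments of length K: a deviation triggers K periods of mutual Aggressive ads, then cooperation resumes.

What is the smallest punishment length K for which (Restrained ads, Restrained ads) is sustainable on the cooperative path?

Need Σ_{k=1}^{K} δ^k ≥ (81−49)/(49−6) = 0.7442 at δ = 3/5.
At K = 1 the sum is 0.6000 < 0.7442; at K = 2 it is 0.9600 ≥ 0.7442.
So the minimum punishment length is K = 2.

2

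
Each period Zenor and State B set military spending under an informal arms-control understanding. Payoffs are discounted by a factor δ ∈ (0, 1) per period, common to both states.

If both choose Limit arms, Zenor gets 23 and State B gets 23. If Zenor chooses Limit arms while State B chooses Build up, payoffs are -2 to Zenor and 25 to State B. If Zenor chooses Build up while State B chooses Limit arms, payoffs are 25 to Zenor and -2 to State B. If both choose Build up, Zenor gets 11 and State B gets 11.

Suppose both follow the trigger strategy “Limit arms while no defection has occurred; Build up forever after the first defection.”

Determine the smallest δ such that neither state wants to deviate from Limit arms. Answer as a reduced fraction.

23/(1−δ) ≥ 25 + 11δ/(1−δ)
23 ≥ 25 − 14δ
δ ≥ 2/14 = 1/7.

1/7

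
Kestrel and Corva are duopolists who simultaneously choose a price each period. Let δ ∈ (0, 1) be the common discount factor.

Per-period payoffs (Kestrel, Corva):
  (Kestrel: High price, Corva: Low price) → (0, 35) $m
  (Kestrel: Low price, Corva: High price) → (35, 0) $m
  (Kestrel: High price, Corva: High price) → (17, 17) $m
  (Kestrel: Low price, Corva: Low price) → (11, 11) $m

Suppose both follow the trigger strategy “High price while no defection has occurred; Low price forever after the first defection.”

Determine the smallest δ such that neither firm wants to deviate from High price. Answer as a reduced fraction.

Under grim trigger the critical discount factor is (T−C)/(T−P) with T = 35, C = 17, P = 11.
δ* = (35−17)/(35−11) = 18/24 = 3/4.

3/4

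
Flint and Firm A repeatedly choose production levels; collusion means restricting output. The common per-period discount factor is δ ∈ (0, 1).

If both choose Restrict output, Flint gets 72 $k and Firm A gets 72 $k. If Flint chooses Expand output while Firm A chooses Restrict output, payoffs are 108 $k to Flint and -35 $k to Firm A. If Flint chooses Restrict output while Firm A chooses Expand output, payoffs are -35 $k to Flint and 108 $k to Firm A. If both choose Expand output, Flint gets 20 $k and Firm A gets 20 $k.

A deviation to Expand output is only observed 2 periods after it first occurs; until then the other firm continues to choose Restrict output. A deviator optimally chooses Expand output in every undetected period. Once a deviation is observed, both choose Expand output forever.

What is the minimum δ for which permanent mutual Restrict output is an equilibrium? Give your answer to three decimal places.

The best deviation is to choose Expand output for all 2 undetected periods, earning 108 each, then 20 forever once detected.
Deviation value: 108(1−δ^2)/(1−δ) + 20δ^2/(1−δ); cooperation value: 72/(1−δ).
IC: 72 ≥ 108(1−δ^2) + 20δ^2 = 108 − 88δ^2.
So δ^2 ≥ 36/88 = 9/22, giving δ ≥ (9/22)^(1/2) ≈ 0.640.

0.640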